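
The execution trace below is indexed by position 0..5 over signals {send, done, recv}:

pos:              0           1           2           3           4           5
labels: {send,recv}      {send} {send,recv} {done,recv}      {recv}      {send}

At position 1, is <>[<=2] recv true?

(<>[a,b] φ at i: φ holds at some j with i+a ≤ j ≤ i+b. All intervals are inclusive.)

True

Check recv at each j in [1,3]:
  j=1: false
  j=2: true
  j=3: true
Found at j=2 → formula holds.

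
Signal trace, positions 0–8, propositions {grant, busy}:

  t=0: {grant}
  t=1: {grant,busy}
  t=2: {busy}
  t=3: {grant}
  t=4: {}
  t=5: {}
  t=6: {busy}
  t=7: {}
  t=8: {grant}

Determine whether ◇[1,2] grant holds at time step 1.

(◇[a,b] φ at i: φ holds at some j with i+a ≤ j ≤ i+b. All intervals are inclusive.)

Check grant at each j in [2,3]:
  j=2: false
  j=3: true
Found at j=3 → formula holds.

Yes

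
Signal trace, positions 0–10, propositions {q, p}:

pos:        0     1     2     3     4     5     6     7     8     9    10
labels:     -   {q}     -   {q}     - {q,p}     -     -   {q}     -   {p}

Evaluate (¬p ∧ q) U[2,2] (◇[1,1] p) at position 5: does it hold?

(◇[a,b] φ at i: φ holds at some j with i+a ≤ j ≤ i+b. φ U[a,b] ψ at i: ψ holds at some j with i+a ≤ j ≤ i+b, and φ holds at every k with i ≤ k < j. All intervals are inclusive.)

Need some j in [7,7] with ◇[1,1] p, and (¬p ∧ q) at every k in [5,j-1].
  j=7: ◇[1,1] p — fails (none in [8,8]).
No j in the window works → until fails.

False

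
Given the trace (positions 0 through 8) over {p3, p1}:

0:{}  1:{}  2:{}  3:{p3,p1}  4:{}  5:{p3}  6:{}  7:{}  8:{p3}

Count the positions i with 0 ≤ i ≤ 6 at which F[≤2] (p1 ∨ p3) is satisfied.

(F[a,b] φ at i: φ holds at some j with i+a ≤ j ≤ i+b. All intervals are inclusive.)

Evaluate at each i in [0,6]:
  i=0: ✗ (none in [0,2])
  i=1: ✓ (witness j=3)
  i=2: ✓ (witness j=3)
  i=3: ✓ (witness j=3)
  i=4: ✓ (witness j=5)
  i=5: ✓ (witness j=5)
  i=6: ✓ (witness j=8)
Positions where it holds: {1, 2, 3, 4, 5, 6} → 6.

6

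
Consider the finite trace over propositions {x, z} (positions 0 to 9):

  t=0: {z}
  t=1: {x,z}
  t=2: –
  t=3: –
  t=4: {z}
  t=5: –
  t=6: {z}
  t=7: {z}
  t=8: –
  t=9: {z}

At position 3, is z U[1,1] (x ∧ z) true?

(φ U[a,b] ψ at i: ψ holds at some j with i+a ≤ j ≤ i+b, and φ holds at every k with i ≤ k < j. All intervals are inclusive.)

No

Need some j in [4,4] with (x ∧ z), and z at every k in [3,j-1].
  j=4: (x ∧ z) false.
No j in the window works → until fails.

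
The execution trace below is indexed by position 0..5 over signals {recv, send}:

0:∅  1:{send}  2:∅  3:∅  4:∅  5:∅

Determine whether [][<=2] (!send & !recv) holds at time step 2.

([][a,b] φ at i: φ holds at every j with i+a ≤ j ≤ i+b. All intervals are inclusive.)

Check (!send & !recv) at every j in [2,4]:
  j=2: true
  j=3: true
  j=4: true
All positions satisfy it → formula holds.

Holds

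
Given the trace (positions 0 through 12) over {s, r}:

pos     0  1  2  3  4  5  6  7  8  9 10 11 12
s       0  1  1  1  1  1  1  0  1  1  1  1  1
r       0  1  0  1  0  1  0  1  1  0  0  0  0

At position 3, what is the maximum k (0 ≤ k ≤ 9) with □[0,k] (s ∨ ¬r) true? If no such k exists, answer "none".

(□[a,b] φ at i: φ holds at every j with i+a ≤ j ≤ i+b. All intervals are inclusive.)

(s ∨ ¬r) must hold from j=3 onward; find where it first fails.
  j=3: holds
  j=4: holds
  j=5: holds
  j=6: holds
  j=7: fails
Holds on [3,6], so largest k = 3.

3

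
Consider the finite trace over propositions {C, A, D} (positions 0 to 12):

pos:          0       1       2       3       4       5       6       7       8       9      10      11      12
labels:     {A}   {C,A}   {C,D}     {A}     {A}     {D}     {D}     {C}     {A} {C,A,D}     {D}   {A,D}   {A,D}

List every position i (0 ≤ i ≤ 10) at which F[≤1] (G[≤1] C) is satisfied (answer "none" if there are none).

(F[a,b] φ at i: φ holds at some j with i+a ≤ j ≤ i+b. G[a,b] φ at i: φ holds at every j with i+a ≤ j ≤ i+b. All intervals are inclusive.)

0, 1

Evaluate at each i in [0,10]:
  i=0: ✓ (witness j=1)
  i=1: ✓ (witness j=1)
  i=2: ✗ (none in [2,3])
  i=3: ✗ (none in [3,4])
  i=4: ✗ (none in [4,5])
  i=5: ✗ (none in [5,6])
  i=6: ✗ (none in [6,7])
  i=7: ✗ (none in [7,8])
  i=8: ✗ (none in [8,9])
  i=9: ✗ (none in [9,10])
  i=10: ✗ (none in [10,11])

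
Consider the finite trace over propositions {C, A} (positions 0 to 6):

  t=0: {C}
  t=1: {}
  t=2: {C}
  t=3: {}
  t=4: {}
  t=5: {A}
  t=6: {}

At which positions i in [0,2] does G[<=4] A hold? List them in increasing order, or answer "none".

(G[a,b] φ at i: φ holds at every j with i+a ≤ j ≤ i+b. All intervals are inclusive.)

none

Evaluate at each i in [0,2]:
  i=0: ✗ (fails at j=0)
  i=1: ✗ (fails at j=1)
  i=2: ✗ (fails at j=2)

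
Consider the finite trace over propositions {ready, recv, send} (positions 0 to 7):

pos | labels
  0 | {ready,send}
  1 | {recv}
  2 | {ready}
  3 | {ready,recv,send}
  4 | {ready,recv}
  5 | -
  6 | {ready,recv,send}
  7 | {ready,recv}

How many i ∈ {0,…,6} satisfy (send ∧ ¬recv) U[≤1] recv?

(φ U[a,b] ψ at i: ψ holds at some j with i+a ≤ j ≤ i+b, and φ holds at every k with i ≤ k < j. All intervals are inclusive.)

Evaluate at each i in [0,6]:
  i=0: ✓ (rhs at j=1; lhs holds on [0,0])
  i=1: ✓ (rhs at j=1)
  i=2: ✗ (lhs fails at k=2 before rhs at j=3)
  i=3: ✓ (rhs at j=3)
  i=4: ✓ (rhs at j=4)
  i=5: ✗ (lhs fails at k=5 before rhs at j=6)
  i=6: ✓ (rhs at j=6)
Positions where it holds: {0, 1, 3, 4, 6} → 5.

5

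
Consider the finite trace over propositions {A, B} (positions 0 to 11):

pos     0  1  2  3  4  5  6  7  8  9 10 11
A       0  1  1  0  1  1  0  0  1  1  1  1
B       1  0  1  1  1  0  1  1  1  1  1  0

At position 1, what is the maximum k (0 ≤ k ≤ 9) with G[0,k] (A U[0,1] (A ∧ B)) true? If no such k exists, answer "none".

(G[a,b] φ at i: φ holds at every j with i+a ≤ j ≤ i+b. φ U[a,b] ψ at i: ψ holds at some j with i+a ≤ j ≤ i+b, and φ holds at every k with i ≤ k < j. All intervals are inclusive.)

(A U[0,1] (A ∧ B)) must hold from j=1 onward; find where it first fails.
  j=1: holds
  j=2: holds
  j=3: fails
Holds on [1,2], so largest k = 1.

1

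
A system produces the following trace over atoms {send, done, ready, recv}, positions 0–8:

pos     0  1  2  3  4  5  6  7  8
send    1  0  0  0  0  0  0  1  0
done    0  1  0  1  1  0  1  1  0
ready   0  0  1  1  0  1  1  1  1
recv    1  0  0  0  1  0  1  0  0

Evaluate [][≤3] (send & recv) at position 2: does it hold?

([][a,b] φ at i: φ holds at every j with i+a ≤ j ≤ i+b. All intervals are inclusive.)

Check (send & recv) at every j in [2,5]:
  j=2: false
  j=3: false
  j=4: false
  j=5: false
Fails at j=2 → formula fails.

Does not hold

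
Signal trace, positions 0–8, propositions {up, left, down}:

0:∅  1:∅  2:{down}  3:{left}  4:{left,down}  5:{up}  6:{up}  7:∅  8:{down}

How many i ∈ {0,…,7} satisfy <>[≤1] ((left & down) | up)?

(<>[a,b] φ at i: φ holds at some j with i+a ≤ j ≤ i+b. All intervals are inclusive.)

4

Evaluate at each i in [0,7]:
  i=0: ✗ (none in [0,1])
  i=1: ✗ (none in [1,2])
  i=2: ✗ (none in [2,3])
  i=3: ✓ (witness j=4)
  i=4: ✓ (witness j=4)
  i=5: ✓ (witness j=5)
  i=6: ✓ (witness j=6)
  i=7: ✗ (none in [7,8])
Positions where it holds: {3, 4, 5, 6} → 4.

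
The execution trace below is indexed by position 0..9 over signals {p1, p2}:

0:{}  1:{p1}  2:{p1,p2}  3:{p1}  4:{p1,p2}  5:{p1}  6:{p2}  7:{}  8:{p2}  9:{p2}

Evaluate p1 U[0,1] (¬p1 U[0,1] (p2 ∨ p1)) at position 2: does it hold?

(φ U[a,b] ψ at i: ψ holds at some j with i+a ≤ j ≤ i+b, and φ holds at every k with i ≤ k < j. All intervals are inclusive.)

Need some j in [2,3] with (¬p1 U[0,1] (p2 ∨ p1)), and p1 at every k in [2,j-1].
  j=2: (¬p1 U[0,1] (p2 ∨ p1)) holds; no prefix to check → satisfied.

Holds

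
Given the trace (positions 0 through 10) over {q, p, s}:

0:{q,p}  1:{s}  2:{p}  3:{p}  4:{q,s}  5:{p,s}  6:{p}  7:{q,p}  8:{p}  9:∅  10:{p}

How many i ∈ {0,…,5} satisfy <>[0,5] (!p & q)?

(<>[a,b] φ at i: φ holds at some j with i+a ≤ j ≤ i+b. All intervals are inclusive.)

Evaluate at each i in [0,5]:
  i=0: ✓ (witness j=4)
  i=1: ✓ (witness j=4)
  i=2: ✓ (witness j=4)
  i=3: ✓ (witness j=4)
  i=4: ✓ (witness j=4)
  i=5: ✗ (none in [5,10])
Positions where it holds: {0, 1, 2, 3, 4} → 5.

5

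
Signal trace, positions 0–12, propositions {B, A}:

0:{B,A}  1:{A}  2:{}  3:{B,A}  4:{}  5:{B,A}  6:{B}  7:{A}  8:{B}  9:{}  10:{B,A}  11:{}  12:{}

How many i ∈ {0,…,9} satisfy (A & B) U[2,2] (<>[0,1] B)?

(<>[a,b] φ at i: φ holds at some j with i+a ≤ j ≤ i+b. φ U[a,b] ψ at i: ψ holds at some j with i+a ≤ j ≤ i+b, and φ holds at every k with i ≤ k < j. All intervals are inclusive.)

0

Evaluate at each i in [0,9]:
  i=0: ✗ (lhs fails at k=1 before rhs at j=2)
  i=1: ✗ (lhs fails at k=1 before rhs at j=3)
  i=2: ✗ (lhs fails at k=2 before rhs at j=4)
  i=3: ✗ (lhs fails at k=4 before rhs at j=5)
  i=4: ✗ (lhs fails at k=4 before rhs at j=6)
  i=5: ✗ (lhs fails at k=6 before rhs at j=7)
  i=6: ✗ (lhs fails at k=6 before rhs at j=8)
  i=7: ✗ (lhs fails at k=7 before rhs at j=9)
  i=8: ✗ (lhs fails at k=8 before rhs at j=10)
  i=9: ✗ (no rhs in [11,11])
Positions where it holds: {} → 0.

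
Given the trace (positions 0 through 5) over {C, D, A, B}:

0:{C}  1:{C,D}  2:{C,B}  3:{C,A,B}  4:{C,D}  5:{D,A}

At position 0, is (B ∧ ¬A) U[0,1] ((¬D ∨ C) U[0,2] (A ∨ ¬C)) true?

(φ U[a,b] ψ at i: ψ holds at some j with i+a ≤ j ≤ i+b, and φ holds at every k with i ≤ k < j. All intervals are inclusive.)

Need some j in [0,1] with ((¬D ∨ C) U[0,2] (A ∨ ¬C)), and (B ∧ ¬A) at every k in [0,j-1].
  j=0: ((¬D ∨ C) U[0,2] (A ∨ ¬C)) — fails.
  j=1: ((¬D ∨ C) U[0,2] (A ∨ ¬C)) holds, but (B ∧ ¬A) fails at k=0 → not this j.
No j in the window works → until fails.

False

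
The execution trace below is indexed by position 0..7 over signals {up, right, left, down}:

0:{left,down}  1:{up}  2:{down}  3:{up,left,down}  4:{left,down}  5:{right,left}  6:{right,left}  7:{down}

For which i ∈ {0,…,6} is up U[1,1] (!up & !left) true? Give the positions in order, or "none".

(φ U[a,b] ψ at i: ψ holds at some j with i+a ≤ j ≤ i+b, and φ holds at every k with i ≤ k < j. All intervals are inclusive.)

Evaluate at each i in [0,6]:
  i=0: ✗ (no rhs in [1,1])
  i=1: ✓ (rhs at j=2; lhs holds on [1,1])
  i=2: ✗ (no rhs in [3,3])
  i=3: ✗ (no rhs in [4,4])
  i=4: ✗ (no rhs in [5,5])
  i=5: ✗ (no rhs in [6,6])
  i=6: ✗ (lhs fails at k=6 before rhs at j=7)

1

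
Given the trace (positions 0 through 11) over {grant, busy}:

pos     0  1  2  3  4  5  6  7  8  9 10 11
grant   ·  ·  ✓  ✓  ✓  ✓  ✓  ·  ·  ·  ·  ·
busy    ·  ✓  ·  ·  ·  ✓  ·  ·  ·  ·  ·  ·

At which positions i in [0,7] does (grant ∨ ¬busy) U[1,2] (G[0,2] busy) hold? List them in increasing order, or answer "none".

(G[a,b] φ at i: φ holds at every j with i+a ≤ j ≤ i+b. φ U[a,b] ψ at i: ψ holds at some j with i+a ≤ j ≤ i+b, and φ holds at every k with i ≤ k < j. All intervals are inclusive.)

Evaluate at each i in [0,7]:
  i=0: ✗ (no rhs in [1,2])
  i=1: ✗ (no rhs in [2,3])
  i=2: ✗ (no rhs in [3,4])
  i=3: ✗ (no rhs in [4,5])
  i=4: ✗ (no rhs in [5,6])
  i=5: ✗ (no rhs in [6,7])
  i=6: ✗ (no rhs in [7,8])
  i=7: ✗ (no rhs in [8,9])

none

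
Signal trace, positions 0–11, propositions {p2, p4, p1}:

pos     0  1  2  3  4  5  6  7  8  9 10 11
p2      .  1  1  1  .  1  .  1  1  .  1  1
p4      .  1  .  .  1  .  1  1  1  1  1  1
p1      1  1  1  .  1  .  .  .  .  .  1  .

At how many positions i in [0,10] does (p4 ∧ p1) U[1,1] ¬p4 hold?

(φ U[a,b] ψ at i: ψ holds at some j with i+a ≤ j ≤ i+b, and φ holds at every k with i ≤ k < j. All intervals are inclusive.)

2

Evaluate at each i in [0,10]:
  i=0: ✗ (no rhs in [1,1])
  i=1: ✓ (rhs at j=2; lhs holds on [1,1])
  i=2: ✗ (lhs fails at k=2 before rhs at j=3)
  i=3: ✗ (no rhs in [4,4])
  i=4: ✓ (rhs at j=5; lhs holds on [4,4])
  i=5: ✗ (no rhs in [6,6])
  i=6: ✗ (no rhs in [7,7])
  i=7: ✗ (no rhs in [8,8])
  i=8: ✗ (no rhs in [9,9])
  i=9: ✗ (no rhs in [10,10])
  i=10: ✗ (no rhs in [11,11])
Positions where it holds: {1, 4} → 2.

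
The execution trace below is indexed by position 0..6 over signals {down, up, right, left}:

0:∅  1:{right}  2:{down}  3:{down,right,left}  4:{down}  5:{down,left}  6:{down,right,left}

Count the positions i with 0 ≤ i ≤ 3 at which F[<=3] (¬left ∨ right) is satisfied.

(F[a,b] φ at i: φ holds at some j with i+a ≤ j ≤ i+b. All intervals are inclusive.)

Evaluate at each i in [0,3]:
  i=0: ✓ (witness j=0)
  i=1: ✓ (witness j=1)
  i=2: ✓ (witness j=2)
  i=3: ✓ (witness j=3)
Positions where it holds: {0, 1, 2, 3} → 4.

4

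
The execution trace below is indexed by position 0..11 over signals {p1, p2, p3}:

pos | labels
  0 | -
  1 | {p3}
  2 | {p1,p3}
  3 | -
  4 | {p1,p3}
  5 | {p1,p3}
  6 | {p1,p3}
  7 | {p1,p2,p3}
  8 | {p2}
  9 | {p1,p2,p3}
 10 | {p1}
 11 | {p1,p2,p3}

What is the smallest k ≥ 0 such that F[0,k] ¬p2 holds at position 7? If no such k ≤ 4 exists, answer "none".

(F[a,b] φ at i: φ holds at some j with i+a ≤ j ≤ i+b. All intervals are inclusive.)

3

Scan j = 7,8,… for ¬p2:
  j=7: fails
  j=8: fails
  j=9: fails
  j=10: holds
First hit at j=10, so smallest k = 10-7 = 3.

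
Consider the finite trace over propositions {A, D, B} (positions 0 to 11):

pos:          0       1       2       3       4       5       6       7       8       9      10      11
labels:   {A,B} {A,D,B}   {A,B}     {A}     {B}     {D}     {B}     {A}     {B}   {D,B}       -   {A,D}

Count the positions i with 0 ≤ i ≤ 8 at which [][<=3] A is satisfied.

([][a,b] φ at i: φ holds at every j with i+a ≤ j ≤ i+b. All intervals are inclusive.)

Evaluate at each i in [0,8]:
  i=0: ✓ (all of [0,3])
  i=1: ✗ (fails at j=4)
  i=2: ✗ (fails at j=4)
  i=3: ✗ (fails at j=4)
  i=4: ✗ (fails at j=4)
  i=5: ✗ (fails at j=5)
  i=6: ✗ (fails at j=6)
  i=7: ✗ (fails at j=8)
  i=8: ✗ (fails at j=8)
Positions where it holds: {0} → 1.

1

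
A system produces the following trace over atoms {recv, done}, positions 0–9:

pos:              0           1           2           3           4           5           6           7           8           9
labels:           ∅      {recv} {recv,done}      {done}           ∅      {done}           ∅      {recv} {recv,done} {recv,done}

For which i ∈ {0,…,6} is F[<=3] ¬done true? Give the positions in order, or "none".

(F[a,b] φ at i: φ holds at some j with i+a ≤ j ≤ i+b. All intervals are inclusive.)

0, 1, 2, 3, 4, 5, 6

Evaluate at each i in [0,6]:
  i=0: ✓ (witness j=0)
  i=1: ✓ (witness j=1)
  i=2: ✓ (witness j=4)
  i=3: ✓ (witness j=4)
  i=4: ✓ (witness j=4)
  i=5: ✓ (witness j=6)
  i=6: ✓ (witness j=6)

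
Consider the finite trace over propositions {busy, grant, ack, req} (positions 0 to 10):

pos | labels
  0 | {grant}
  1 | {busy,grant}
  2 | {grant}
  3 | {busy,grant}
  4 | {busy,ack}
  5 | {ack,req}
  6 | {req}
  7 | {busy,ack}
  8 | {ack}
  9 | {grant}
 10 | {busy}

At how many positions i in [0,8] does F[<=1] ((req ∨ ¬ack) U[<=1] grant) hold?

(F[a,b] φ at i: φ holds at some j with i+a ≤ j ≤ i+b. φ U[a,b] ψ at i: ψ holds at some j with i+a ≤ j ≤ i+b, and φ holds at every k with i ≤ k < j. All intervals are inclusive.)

Evaluate at each i in [0,8]:
  i=0: ✓ (witness j=0)
  i=1: ✓ (witness j=1)
  i=2: ✓ (witness j=2)
  i=3: ✓ (witness j=3)
  i=4: ✗ (none in [4,5])
  i=5: ✗ (none in [5,6])
  i=6: ✗ (none in [6,7])
  i=7: ✗ (none in [7,8])
  i=8: ✓ (witness j=9)
Positions where it holds: {0, 1, 2, 3, 8} → 5.

5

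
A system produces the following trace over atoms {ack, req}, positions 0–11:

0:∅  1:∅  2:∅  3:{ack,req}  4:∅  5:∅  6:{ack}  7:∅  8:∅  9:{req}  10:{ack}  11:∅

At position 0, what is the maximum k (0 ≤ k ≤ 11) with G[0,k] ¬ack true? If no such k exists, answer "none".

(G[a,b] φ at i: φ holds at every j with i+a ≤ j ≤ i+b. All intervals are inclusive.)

2

¬ack must hold from j=0 onward; find where it first fails.
  j=0: holds
  j=1: holds
  j=2: holds
  j=3: fails
Holds on [0,2], so largest k = 2.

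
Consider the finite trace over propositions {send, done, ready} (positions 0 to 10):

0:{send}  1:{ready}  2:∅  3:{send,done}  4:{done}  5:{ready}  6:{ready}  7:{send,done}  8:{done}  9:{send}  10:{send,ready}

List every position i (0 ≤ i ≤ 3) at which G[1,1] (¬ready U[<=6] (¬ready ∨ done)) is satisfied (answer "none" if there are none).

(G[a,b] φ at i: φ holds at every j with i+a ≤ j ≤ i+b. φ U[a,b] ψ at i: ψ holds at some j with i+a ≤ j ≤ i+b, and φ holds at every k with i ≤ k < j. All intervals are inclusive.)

1, 2, 3

Evaluate at each i in [0,3]:
  i=0: ✗ (fails at j=1)
  i=1: ✓ (all of [2,2])
  i=2: ✓ (all of [3,3])
  i=3: ✓ (all of [4,4])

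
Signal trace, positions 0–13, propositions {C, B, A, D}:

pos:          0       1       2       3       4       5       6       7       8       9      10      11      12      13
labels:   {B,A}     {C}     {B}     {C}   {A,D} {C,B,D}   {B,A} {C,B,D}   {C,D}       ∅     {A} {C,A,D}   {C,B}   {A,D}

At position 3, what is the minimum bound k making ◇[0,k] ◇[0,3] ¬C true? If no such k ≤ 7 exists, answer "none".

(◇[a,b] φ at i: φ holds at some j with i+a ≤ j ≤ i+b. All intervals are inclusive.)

0

Scan j = 3,4,… for ◇[0,3] ¬C:
  j=3: holds
First hit at j=3, so smallest k = 3-3 = 0.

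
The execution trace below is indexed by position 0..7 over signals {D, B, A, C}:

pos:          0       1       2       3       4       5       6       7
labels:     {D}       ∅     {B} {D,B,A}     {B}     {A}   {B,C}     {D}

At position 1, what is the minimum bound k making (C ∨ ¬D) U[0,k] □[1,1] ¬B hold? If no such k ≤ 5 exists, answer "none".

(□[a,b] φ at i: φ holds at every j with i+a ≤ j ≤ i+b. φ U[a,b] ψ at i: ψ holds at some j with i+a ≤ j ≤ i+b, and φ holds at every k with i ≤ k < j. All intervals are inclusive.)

Need earliest j ≥ 1 with □[1,1] ¬B, and (C ∨ ¬D) at every k in [1,j-1].
  j=1: rhs fails.
  j=2: rhs fails.
  j=3: rhs fails.
  j=4: rhs holds but lhs fails at k=3.
  j=5: rhs fails.
  j=6: rhs holds but lhs fails at k=3.
No witness within the range → none.

none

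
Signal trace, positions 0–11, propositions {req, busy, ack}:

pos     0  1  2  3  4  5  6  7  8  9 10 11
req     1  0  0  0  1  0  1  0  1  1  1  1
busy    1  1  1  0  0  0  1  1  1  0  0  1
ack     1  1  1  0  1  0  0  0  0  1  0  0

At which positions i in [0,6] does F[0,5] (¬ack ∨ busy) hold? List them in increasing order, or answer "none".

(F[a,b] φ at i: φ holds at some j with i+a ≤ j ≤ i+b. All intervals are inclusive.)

0, 1, 2, 3, 4, 5, 6

Evaluate at each i in [0,6]:
  i=0: ✓ (witness j=0)
  i=1: ✓ (witness j=1)
  i=2: ✓ (witness j=2)
  i=3: ✓ (witness j=3)
  i=4: ✓ (witness j=5)
  i=5: ✓ (witness j=5)
  i=6: ✓ (witness j=6)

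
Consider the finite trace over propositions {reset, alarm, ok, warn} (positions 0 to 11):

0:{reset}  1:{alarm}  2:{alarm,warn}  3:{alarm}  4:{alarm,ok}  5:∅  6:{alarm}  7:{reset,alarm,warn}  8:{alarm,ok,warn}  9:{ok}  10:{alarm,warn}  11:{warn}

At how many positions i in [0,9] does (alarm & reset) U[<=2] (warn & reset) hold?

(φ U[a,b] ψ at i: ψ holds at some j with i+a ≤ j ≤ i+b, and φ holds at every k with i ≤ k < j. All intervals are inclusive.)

Evaluate at each i in [0,9]:
  i=0: ✗ (no rhs in [0,2])
  i=1: ✗ (no rhs in [1,3])
  i=2: ✗ (no rhs in [2,4])
  i=3: ✗ (no rhs in [3,5])
  i=4: ✗ (no rhs in [4,6])
  i=5: ✗ (lhs fails at k=5 before rhs at j=7)
  i=6: ✗ (lhs fails at k=6 before rhs at j=7)
  i=7: ✓ (rhs at j=7)
  i=8: ✗ (no rhs in [8,10])
  i=9: ✗ (no rhs in [9,11])
Positions where it holds: {7} → 1.

1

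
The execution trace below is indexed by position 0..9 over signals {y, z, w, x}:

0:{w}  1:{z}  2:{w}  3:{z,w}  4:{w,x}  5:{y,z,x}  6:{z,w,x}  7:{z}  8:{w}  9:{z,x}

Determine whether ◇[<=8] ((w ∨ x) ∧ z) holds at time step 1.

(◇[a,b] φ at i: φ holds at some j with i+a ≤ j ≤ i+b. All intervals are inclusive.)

Check ((w ∨ x) ∧ z) at each j in [1,9]:
  j=1: false
  j=2: false
  j=3: true
  j=4: false
  j=5: true
  j=6: true
  j=7: false
  j=8: false
  j=9: true
Found at j=3 → formula holds.

Yes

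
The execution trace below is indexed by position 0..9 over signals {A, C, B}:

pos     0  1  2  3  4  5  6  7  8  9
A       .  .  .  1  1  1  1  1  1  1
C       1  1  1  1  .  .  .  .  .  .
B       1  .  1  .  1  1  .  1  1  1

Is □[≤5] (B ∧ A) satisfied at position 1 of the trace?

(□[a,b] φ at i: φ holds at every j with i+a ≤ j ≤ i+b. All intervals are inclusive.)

False

Check (B ∧ A) at every j in [1,6]:
  j=1: false
  j=2: false
  j=3: false
  j=4: true
  j=5: true
  j=6: false
Fails at j=1 → formula fails.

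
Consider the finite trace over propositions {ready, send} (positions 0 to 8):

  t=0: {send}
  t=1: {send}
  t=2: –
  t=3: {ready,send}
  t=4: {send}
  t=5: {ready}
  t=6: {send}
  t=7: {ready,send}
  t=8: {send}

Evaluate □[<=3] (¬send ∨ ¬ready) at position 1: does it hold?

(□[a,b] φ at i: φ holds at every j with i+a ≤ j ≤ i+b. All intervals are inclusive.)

Does not hold

Check (¬send ∨ ¬ready) at every j in [1,4]:
  j=1: true
  j=2: true
  j=3: false
  j=4: true
Fails at j=3 → formula fails.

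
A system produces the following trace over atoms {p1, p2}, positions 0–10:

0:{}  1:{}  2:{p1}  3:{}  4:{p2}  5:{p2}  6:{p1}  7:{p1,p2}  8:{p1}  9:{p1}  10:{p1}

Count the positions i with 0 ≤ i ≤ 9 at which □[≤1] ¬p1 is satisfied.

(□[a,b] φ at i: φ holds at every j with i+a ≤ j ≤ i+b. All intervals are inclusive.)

3

Evaluate at each i in [0,9]:
  i=0: ✓ (all of [0,1])
  i=1: ✗ (fails at j=2)
  i=2: ✗ (fails at j=2)
  i=3: ✓ (all of [3,4])
  i=4: ✓ (all of [4,5])
  i=5: ✗ (fails at j=6)
  i=6: ✗ (fails at j=6)
  i=7: ✗ (fails at j=7)
  i=8: ✗ (fails at j=8)
  i=9: ✗ (fails at j=9)
Positions where it holds: {0, 3, 4} → 3.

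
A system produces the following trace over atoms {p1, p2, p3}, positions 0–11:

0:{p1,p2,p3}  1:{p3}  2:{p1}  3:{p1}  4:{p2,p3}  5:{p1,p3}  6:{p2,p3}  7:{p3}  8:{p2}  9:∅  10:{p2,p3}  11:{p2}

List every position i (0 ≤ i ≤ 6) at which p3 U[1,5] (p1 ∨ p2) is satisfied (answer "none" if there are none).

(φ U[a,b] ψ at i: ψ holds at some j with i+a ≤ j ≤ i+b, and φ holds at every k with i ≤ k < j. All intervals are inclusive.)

Evaluate at each i in [0,6]:
  i=0: ✓ (rhs at j=2; lhs holds on [0,1])
  i=1: ✓ (rhs at j=2; lhs holds on [1,1])
  i=2: ✗ (lhs fails at k=2 before rhs at j=3)
  i=3: ✗ (lhs fails at k=3 before rhs at j=4)
  i=4: ✓ (rhs at j=5; lhs holds on [4,4])
  i=5: ✓ (rhs at j=6; lhs holds on [5,5])
  i=6: ✓ (rhs at j=8; lhs holds on [6,7])

0, 1, 4, 5, 6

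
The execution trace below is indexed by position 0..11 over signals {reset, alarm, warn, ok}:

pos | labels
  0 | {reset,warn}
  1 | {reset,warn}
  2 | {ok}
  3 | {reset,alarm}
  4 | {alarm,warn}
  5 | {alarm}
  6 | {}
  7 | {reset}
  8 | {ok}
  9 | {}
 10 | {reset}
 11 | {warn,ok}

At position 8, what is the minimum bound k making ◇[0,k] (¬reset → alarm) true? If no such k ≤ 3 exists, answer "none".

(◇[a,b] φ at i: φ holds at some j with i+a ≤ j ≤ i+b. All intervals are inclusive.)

Scan j = 8,9,… for (¬reset → alarm):
  j=8: fails
  j=9: fails
  j=10: holds
First hit at j=10, so smallest k = 10-8 = 2.

2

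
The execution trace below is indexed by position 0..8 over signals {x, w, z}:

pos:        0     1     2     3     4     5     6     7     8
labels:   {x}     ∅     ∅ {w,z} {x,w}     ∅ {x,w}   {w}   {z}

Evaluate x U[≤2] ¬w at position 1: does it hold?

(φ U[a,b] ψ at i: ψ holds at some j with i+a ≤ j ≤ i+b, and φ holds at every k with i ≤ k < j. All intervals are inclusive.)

Need some j in [1,3] with ¬w, and x at every k in [1,j-1].
  j=1: ¬w holds; no prefix to check → satisfied.

Yes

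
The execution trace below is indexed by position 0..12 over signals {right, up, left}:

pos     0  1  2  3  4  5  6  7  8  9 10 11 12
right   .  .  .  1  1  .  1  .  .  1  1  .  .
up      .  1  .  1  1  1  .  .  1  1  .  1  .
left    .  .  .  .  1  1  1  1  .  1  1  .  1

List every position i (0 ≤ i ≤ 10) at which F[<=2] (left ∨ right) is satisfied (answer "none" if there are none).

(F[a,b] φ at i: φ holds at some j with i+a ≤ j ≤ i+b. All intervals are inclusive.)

Evaluate at each i in [0,10]:
  i=0: ✗ (none in [0,2])
  i=1: ✓ (witness j=3)
  i=2: ✓ (witness j=3)
  i=3: ✓ (witness j=3)
  i=4: ✓ (witness j=4)
  i=5: ✓ (witness j=5)
  i=6: ✓ (witness j=6)
  i=7: ✓ (witness j=7)
  i=8: ✓ (witness j=9)
  i=9: ✓ (witness j=9)
  i=10: ✓ (witness j=10)

1, 2, 3, 4, 5, 6, 7, 8, 9, 10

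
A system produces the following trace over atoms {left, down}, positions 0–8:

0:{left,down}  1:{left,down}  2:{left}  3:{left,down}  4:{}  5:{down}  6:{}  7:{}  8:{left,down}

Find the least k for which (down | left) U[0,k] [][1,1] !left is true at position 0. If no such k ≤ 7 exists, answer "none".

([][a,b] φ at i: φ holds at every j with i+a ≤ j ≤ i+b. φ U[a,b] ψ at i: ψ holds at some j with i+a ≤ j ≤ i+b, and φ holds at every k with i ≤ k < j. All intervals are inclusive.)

3

Need earliest j ≥ 0 with [][1,1] !left, and (down | left) at every k in [0,j-1].
  j=0: rhs fails.
  j=1: rhs fails.
  j=2: rhs fails.
  j=3: rhs holds; lhs holds on [0,2]. k = 3.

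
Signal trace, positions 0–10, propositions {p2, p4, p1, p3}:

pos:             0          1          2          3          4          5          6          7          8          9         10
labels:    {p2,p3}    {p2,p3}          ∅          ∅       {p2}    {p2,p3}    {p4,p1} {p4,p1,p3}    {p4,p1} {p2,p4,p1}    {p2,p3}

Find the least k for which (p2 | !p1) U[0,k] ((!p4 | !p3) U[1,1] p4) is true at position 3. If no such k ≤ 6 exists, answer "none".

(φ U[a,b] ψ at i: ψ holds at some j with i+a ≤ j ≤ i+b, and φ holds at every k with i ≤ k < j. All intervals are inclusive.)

Need earliest j ≥ 3 with ((!p4 | !p3) U[1,1] p4), and (p2 | !p1) at every k in [3,j-1].
  j=3: rhs fails.
  j=4: rhs fails.
  j=5: rhs holds; lhs holds on [3,4]. k = 2.

2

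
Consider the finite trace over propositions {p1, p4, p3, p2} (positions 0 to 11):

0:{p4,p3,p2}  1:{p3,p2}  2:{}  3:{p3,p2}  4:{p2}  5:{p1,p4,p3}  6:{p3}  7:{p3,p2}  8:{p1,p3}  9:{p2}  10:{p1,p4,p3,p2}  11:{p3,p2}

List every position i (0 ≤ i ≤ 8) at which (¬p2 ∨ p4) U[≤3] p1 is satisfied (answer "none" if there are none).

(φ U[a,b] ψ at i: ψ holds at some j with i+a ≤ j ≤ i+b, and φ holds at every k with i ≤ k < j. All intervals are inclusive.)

Evaluate at each i in [0,8]:
  i=0: ✗ (no rhs in [0,3])
  i=1: ✗ (no rhs in [1,4])
  i=2: ✗ (lhs fails at k=3 before rhs at j=5)
  i=3: ✗ (lhs fails at k=3 before rhs at j=5)
  i=4: ✗ (lhs fails at k=4 before rhs at j=5)
  i=5: ✓ (rhs at j=5)
  i=6: ✗ (lhs fails at k=7 before rhs at j=8)
  i=7: ✗ (lhs fails at k=7 before rhs at j=8)
  i=8: ✓ (rhs at j=8)

5, 8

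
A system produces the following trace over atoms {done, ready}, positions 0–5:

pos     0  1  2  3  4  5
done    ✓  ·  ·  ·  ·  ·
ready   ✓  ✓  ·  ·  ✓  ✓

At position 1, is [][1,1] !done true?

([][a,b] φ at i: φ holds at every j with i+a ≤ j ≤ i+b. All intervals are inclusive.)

True

Check !done at every j in [2,2]:
  j=2: true
All positions satisfy it → formula holds.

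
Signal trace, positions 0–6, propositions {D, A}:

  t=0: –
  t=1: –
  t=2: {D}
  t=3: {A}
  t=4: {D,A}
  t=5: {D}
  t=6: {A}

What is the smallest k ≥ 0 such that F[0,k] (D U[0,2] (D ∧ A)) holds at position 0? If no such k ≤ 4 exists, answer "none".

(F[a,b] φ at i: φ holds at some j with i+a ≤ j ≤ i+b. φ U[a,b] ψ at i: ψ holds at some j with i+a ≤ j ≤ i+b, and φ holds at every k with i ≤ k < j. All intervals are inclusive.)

4

Scan j = 0,1,… for (D U[0,2] (D ∧ A)):
  j=0: fails
  j=1: fails
  j=2: fails
  j=3: fails
  j=4: holds
First hit at j=4, so smallest k = 4-0 = 4.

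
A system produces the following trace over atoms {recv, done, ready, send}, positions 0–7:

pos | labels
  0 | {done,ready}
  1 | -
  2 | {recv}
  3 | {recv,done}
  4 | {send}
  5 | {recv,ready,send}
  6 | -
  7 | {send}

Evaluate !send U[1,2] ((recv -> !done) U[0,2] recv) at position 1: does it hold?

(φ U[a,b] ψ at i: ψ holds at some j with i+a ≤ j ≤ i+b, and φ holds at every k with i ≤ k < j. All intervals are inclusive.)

Yes

Need some j in [2,3] with ((recv -> !done) U[0,2] recv), and !send at every k in [1,j-1].
  j=2: ((recv -> !done) U[0,2] recv) holds; !send holds at every k in [1,1] → satisfied.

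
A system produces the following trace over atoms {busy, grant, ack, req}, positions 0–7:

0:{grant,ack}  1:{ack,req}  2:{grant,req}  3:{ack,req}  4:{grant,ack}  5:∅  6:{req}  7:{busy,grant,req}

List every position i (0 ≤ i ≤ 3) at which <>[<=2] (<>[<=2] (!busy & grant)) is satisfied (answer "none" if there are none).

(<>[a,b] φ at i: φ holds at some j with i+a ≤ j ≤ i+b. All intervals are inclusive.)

0, 1, 2, 3

Evaluate at each i in [0,3]:
  i=0: ✓ (witness j=0)
  i=1: ✓ (witness j=1)
  i=2: ✓ (witness j=2)
  i=3: ✓ (witness j=3)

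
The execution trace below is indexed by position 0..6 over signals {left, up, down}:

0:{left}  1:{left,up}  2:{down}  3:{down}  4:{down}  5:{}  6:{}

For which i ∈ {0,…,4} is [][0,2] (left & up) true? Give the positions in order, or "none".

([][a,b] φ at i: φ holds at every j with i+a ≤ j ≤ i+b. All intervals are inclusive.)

Evaluate at each i in [0,4]:
  i=0: ✗ (fails at j=0)
  i=1: ✗ (fails at j=2)
  i=2: ✗ (fails at j=2)
  i=3: ✗ (fails at j=3)
  i=4: ✗ (fails at j=4)

none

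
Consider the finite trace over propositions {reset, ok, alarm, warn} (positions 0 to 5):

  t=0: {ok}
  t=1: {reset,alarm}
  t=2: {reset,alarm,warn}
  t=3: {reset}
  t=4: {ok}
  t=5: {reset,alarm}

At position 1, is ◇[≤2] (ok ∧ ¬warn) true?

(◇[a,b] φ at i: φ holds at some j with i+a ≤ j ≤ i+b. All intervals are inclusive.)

Check (ok ∧ ¬warn) at each j in [1,3]:
  j=1: false
  j=2: false
  j=3: false
No position in the window satisfies it → formula fails.

Does not hold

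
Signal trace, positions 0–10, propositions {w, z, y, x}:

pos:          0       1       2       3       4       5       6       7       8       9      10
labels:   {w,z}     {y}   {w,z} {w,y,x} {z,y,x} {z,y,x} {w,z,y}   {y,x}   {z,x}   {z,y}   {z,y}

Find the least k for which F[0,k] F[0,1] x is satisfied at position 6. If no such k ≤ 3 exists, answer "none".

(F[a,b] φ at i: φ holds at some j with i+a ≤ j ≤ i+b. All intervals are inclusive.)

0

Scan j = 6,7,… for F[0,1] x:
  j=6: holds
First hit at j=6, so smallest k = 6-6 = 0.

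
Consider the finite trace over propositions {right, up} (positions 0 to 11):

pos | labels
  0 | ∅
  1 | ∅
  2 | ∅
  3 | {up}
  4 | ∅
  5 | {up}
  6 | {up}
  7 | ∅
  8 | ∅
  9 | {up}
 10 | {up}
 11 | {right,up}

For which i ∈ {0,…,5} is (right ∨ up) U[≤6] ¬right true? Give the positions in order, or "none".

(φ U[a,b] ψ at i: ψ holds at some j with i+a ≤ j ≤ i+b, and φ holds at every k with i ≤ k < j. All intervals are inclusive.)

0, 1, 2, 3, 4, 5

Evaluate at each i in [0,5]:
  i=0: ✓ (rhs at j=0)
  i=1: ✓ (rhs at j=1)
  i=2: ✓ (rhs at j=2)
  i=3: ✓ (rhs at j=3)
  i=4: ✓ (rhs at j=4)
  i=5: ✓ (rhs at j=5)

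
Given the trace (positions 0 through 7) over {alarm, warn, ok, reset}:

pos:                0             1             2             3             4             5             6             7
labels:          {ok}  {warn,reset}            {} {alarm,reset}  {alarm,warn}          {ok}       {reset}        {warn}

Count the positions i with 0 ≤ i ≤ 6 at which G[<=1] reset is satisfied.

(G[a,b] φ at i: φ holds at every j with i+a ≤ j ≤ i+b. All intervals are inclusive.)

Evaluate at each i in [0,6]:
  i=0: ✗ (fails at j=0)
  i=1: ✗ (fails at j=2)
  i=2: ✗ (fails at j=2)
  i=3: ✗ (fails at j=4)
  i=4: ✗ (fails at j=4)
  i=5: ✗ (fails at j=5)
  i=6: ✗ (fails at j=7)
Positions where it holds: {} → 0.

0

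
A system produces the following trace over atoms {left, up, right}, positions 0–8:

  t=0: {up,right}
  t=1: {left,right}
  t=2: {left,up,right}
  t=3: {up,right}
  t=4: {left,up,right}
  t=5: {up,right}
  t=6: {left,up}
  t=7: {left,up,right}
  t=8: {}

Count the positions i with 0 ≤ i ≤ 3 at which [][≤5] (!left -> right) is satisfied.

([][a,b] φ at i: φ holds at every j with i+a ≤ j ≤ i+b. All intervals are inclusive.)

3

Evaluate at each i in [0,3]:
  i=0: ✓ (all of [0,5])
  i=1: ✓ (all of [1,6])
  i=2: ✓ (all of [2,7])
  i=3: ✗ (fails at j=8)
Positions where it holds: {0, 1, 2} → 3.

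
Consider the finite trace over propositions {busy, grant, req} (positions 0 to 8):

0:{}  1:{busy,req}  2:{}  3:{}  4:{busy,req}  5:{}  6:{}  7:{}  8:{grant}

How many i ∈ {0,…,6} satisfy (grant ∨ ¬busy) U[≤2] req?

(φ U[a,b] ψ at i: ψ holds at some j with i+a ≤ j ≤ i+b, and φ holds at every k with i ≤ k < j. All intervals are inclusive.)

5

Evaluate at each i in [0,6]:
  i=0: ✓ (rhs at j=1; lhs holds on [0,0])
  i=1: ✓ (rhs at j=1)
  i=2: ✓ (rhs at j=4; lhs holds on [2,3])
  i=3: ✓ (rhs at j=4; lhs holds on [3,3])
  i=4: ✓ (rhs at j=4)
  i=5: ✗ (no rhs in [5,7])
  i=6: ✗ (no rhs in [6,8])
Positions where it holds: {0, 1, 2, 3, 4} → 5.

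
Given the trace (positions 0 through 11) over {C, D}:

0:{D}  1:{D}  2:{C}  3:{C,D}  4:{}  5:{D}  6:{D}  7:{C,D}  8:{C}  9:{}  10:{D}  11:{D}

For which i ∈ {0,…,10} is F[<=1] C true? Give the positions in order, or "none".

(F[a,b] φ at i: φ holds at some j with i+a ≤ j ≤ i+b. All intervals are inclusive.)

Evaluate at each i in [0,10]:
  i=0: ✗ (none in [0,1])
  i=1: ✓ (witness j=2)
  i=2: ✓ (witness j=2)
  i=3: ✓ (witness j=3)
  i=4: ✗ (none in [4,5])
  i=5: ✗ (none in [5,6])
  i=6: ✓ (witness j=7)
  i=7: ✓ (witness j=7)
  i=8: ✓ (witness j=8)
  i=9: ✗ (none in [9,10])
  i=10: ✗ (none in [10,11])

1, 2, 3, 6, 7, 8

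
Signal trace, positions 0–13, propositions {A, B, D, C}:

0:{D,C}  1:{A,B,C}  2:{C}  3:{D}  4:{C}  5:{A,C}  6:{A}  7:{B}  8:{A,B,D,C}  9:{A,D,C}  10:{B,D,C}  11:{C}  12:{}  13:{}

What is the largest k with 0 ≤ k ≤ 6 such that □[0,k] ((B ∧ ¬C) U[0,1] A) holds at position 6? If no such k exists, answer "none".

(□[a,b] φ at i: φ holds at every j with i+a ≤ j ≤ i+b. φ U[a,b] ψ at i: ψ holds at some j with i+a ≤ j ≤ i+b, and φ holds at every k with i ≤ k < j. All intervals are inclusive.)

3

((B ∧ ¬C) U[0,1] A) must hold from j=6 onward; find where it first fails.
  j=6: holds
  j=7: holds
  j=8: holds
  j=9: holds
  j=10: fails
Holds on [6,9], so largest k = 3.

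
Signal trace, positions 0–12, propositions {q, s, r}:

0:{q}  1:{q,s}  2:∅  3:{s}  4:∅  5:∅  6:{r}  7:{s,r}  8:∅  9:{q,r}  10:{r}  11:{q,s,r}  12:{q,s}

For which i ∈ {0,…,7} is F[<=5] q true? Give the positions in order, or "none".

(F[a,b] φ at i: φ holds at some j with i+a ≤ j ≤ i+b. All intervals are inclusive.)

0, 1, 4, 5, 6, 7

Evaluate at each i in [0,7]:
  i=0: ✓ (witness j=0)
  i=1: ✓ (witness j=1)
  i=2: ✗ (none in [2,7])
  i=3: ✗ (none in [3,8])
  i=4: ✓ (witness j=9)
  i=5: ✓ (witness j=9)
  i=6: ✓ (witness j=9)
  i=7: ✓ (witness j=9)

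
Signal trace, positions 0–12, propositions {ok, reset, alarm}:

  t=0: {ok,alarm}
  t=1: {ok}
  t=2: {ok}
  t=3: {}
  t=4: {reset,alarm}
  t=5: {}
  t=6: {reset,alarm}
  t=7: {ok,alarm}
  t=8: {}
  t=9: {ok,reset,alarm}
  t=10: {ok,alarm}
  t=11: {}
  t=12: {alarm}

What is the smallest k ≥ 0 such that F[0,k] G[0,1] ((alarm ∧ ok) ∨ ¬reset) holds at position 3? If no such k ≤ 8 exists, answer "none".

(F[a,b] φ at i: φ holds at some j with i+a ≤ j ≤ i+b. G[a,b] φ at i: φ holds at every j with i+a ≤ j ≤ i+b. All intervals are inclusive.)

4

Scan j = 3,4,… for G[0,1] ((alarm ∧ ok) ∨ ¬reset):
  j=3: fails
  j=4: fails
  j=5: fails
  j=6: fails
  j=7: holds
First hit at j=7, so smallest k = 7-3 = 4.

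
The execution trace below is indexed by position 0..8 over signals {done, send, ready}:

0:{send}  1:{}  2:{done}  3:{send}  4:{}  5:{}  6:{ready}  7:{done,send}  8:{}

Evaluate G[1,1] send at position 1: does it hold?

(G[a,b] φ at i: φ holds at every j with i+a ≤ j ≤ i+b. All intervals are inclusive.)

Check send at every j in [2,2]:
  j=2: false
Fails at j=2 → formula fails.

Does not hold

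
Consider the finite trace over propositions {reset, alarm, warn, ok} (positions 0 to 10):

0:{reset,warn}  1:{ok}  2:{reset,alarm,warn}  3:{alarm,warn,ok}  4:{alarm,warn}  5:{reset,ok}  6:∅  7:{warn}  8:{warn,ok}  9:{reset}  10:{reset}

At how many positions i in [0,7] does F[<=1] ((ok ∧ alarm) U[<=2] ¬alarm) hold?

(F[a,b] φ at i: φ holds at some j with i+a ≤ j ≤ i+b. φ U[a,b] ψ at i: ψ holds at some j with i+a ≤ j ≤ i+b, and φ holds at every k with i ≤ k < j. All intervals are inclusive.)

6

Evaluate at each i in [0,7]:
  i=0: ✓ (witness j=0)
  i=1: ✓ (witness j=1)
  i=2: ✗ (none in [2,3])
  i=3: ✗ (none in [3,4])
  i=4: ✓ (witness j=5)
  i=5: ✓ (witness j=5)
  i=6: ✓ (witness j=6)
  i=7: ✓ (witness j=7)
Positions where it holds: {0, 1, 4, 5, 6, 7} → 6.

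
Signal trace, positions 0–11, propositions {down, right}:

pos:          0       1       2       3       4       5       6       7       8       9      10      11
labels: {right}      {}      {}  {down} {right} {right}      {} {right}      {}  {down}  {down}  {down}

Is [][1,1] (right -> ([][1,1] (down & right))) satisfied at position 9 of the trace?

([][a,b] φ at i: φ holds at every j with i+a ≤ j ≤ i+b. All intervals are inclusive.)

Check (right -> ([][1,1] (down & right))) at every j in [10,10]:
  j=10: antecedent false → ✓
All positions satisfy it → formula holds.

Yes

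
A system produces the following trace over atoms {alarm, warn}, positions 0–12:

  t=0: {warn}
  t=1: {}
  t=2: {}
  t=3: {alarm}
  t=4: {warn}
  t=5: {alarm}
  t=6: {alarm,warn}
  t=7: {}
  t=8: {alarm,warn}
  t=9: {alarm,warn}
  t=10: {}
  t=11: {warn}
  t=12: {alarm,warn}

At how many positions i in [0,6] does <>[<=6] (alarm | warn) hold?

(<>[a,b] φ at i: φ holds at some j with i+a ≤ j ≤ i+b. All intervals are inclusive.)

7

Evaluate at each i in [0,6]:
  i=0: ✓ (witness j=0)
  i=1: ✓ (witness j=3)
  i=2: ✓ (witness j=3)
  i=3: ✓ (witness j=3)
  i=4: ✓ (witness j=4)
  i=5: ✓ (witness j=5)
  i=6: ✓ (witness j=6)
Positions where it holds: {0, 1, 2, 3, 4, 5, 6} → 7.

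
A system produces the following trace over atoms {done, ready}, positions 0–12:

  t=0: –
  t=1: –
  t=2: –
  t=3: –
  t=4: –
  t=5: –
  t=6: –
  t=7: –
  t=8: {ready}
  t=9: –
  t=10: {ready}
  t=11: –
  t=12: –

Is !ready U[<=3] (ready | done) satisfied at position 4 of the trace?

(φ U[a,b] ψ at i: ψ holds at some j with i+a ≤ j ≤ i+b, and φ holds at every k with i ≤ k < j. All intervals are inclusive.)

False

Need some j in [4,7] with (ready | done), and !ready at every k in [4,j-1].
  j=4: (ready | done) false.
  j=5: (ready | done) false.
  j=6: (ready | done) false.
  j=7: (ready | done) false.
No j in the window works → until fails.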